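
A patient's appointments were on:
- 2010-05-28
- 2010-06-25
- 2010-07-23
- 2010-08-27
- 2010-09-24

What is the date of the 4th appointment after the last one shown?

Gaps: 28, 28, 35, 28 days — a mix of 28 and 35. Every date is a Friday.
Each is the 4th Friday of its month.
4th Friday of October 2010: 2010-10-22.
November 2010 — 4th Friday is 2010-11-26.
December 2010 — 4th Friday is 2010-12-24.
4th Friday of January 2011: 2011-01-28.

2011-01-28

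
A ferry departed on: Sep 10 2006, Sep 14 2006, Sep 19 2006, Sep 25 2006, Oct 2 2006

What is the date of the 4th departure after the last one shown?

Gaps: 4, 5, 6, 7 days — each gap is 1 larger than the previous one.
Next gap: 8 days. Oct 2 2006 + 8 days = Oct 10 2006.
Next gap: 9 days. Oct 10 2006 + 9 days = Oct 19 2006.
Next gap: 10 days. Oct 19 2006 + 10 days = Oct 29 2006.
Next gap: 11 days. Oct 29 2006 + 11 days = Nov 9 2006.

Nov 9 2006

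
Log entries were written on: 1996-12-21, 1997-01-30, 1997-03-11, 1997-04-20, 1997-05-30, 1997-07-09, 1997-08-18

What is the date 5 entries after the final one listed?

1998-03-06

The spacing is 40, 40, 40, 40, 40, 40 days — always 40 days.
1997-08-18 + 40 days = 1997-09-27.
1997-09-27 + 40 days = 1997-11-06.
1997-11-06 + 40 days = 1997-12-16.
1997-12-16 + 40 days = 1998-01-25.
1998-01-25 + 40 days = 1998-03-06.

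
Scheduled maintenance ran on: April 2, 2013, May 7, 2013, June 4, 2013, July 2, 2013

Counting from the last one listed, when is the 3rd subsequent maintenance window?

October 1, 2013

All dates are Tuesdays, 35, 28, 28 days apart.
Specifically, the 1st Tuesday of each month.
1st Tuesday of August 2013: August 6, 2013.
September 2013 — 1st Tuesday is September 3, 2013.
1st Tuesday of October 2013: October 1, 2013.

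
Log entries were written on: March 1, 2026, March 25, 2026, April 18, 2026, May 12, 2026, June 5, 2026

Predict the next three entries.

Gaps between consecutive events: 24, 24, 24, 24 days — a constant 24-day interval.
June 5, 2026 + 24 days = June 29, 2026.
June 29, 2026 + 24 days = July 23, 2026.
July 23, 2026 + 24 days = August 16, 2026.

June 29, 2026; July 23, 2026; August 16, 2026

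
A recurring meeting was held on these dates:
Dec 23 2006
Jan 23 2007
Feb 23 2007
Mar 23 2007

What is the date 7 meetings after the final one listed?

Oct 23 2007

Gaps: 31, 31, 28 days — not constant. Every event is on the 23rd of the month.
Pattern: the 23rd of each month.
Next: April 2007 → Apr 23 2007.
Next: May 2007 → May 23 2007.
June 2007: Jun 23 2007.
Next: July 2007 → Jul 23 2007.
August 2007: Aug 23 2007.
September 2007: Sep 23 2007.
October 2007: Oct 23 2007.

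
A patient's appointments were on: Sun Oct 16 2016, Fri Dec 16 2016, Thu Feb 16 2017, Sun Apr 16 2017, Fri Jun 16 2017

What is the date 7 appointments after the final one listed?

Thu Aug 16 2018

Each date is the 16th; the gaps (61, 62, 59, 61) track the month lengths.
The rule is the 16th of every 2 months.
August 2017: Wed Aug 16 2017.
Next: October 2017 → Mon Oct 16 2017.
Next: December 2017 → Sat Dec 16 2017.
Next: February 2018 → Fri Feb 16 2018.
Next: April 2018 → Mon Apr 16 2018.
Next: June 2018 → Sat Jun 16 2018.
August 2018: Thu Aug 16 2018.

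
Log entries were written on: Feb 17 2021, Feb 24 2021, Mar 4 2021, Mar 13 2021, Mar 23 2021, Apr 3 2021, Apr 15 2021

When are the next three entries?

Apr 28 2021, May 12 2021, May 27 2021

The spacing grows by 1 each time: 7, 8, 9, 10, 11, 12 days.
Next gap: 13 days. Apr 15 2021 + 13 days = Apr 28 2021.
Next gap: 14 days. Apr 28 2021 + 14 days = May 12 2021.
Next gap: 15 days. May 12 2021 + 15 days = May 27 2021.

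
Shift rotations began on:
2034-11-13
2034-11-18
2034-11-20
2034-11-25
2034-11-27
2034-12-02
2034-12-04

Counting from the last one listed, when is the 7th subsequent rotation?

Every event lands on a Monday or Saturday (gaps cycle 5, 2, 5, 2, 5, 2).
So the schedule is: every Monday and Saturday.
Next Saturday: 2034-12-09.
Next Monday: 2034-12-11.
The following Saturday is 2034-12-16.
The following Monday is 2034-12-18.
Next Saturday: 2034-12-23.
Next Monday: 2034-12-25.
The following Saturday is 2034-12-30.

2034-12-30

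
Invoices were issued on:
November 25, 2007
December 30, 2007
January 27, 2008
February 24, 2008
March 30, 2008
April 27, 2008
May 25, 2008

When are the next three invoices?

June 29, 2008; July 27, 2008; August 31, 2008

These are Sundays with 35, 28, 28, 35, 28, 28-day gaps.
Each is the final Sunday of its month — December 30, 2007 is past the 28th, so '4th Sunday' doesn't fit.
June 2008 ends with Sunday June 29, 2008.
Last Sunday of July 2008: July 27, 2008.
August 2008 ends with Sunday August 31, 2008.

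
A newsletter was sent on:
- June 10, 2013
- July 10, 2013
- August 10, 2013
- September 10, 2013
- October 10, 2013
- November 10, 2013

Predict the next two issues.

The day-of-month is always 10 (30, 31, 31, 30, 31 days between events).
So this recurs on the 10th of each month.
Next: December 2013 → December 10, 2013.
Next: January 2014 → January 10, 2014.

December 10, 2013; January 10, 2014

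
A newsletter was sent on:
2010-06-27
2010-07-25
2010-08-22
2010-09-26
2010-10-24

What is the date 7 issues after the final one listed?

Gaps: 28, 28, 35, 28 days — a mix of 28 and 35. Every date is a Sunday.
Each is the 4th Sunday of its month.
4th Sunday of November 2010: 2010-11-28.
December 2010 — 4th Sunday is 2010-12-26.
4th Sunday of January 2011: 2011-01-23.
4th Sunday of February 2011: 2011-02-27.
March 2011 — 4th Sunday is 2011-03-27.
4th Sunday of April 2011: 2011-04-24.
4th Sunday of May 2011: 2011-05-22.

2011-05-22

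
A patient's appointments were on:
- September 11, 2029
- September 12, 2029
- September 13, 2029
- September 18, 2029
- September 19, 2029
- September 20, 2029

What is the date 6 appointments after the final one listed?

October 4, 2029

Gaps: 1, 1, 5, 1, 1 days — not constant, but cyclic with period 3.
The events fall on every Tuesday, Wednesday and Thursday.
The following Tuesday is September 25, 2029.
The following Wednesday is September 26, 2029.
The following Thursday is September 27, 2029.
The following Tuesday is October 2, 2029.
The following Wednesday is October 3, 2029.
The following Thursday is October 4, 2029.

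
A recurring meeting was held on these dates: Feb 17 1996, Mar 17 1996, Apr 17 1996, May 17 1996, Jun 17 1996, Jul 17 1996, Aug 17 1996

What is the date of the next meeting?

Each date is the 17th; the gaps (29, 31, 30, 31, 30, 31) track the month lengths.
The rule is the 17th of each month.
Next: September 1996 → Sep 17 1996.

Sep 17 1996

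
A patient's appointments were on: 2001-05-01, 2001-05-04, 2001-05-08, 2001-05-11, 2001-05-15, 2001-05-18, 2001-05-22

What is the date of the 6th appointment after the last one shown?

Every event lands on a Tuesday or Friday (gaps cycle 3, 4, 3, 4, 3, 4).
So the schedule is: every Tuesday and Friday.
The following Friday is 2001-05-25.
The following Tuesday is 2001-05-29.
The following Friday is 2001-06-01.
Next Tuesday: 2001-06-05.
Next Friday: 2001-06-08.
The following Tuesday is 2001-06-12.

2001-06-12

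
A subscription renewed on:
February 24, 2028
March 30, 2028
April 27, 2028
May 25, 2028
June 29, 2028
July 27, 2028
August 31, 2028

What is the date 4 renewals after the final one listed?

These are Thursdays with 35, 28, 28, 35, 28, 35-day gaps.
Each is the final Thursday of its month — March 30, 2028 is past the 28th, so '4th Thursday' doesn't fit.
Last Thursday of September 2028: September 28, 2028.
October 2028 ends with Thursday October 26, 2028.
November 2028 ends with Thursday November 30, 2028.
Last Thursday of December 2028: December 28, 2028.

December 28, 2028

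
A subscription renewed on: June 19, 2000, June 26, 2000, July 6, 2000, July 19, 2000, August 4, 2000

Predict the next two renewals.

August 23, 2000; September 14, 2000

Gaps: 7, 10, 13, 16 days — each gap is 3 larger than the previous one.
Next gap: 19 days. August 4, 2000 + 19 days = August 23, 2000.
Next gap: 22 days. August 23, 2000 + 22 days = September 14, 2000.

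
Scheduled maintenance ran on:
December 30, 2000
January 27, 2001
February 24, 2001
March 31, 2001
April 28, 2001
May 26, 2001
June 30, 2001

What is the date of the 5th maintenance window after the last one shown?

Every date is a Saturday; gaps 28, 28, 35, 28, 28, 35 days.
Each is the last Saturday of its month (at least one falls on the 29th or later, ruling out '4th Saturday').
July 2001 ends with Saturday July 28, 2001.
August 2001 ends with Saturday August 25, 2001.
September 2001 ends with Saturday September 29, 2001.
October 2001 ends with Saturday October 27, 2001.
November 2001 ends with Saturday November 24, 2001.

November 24, 2001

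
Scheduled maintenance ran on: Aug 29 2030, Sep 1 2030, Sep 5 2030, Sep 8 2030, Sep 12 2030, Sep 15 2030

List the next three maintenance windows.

Sep 19 2030, Sep 22 2030, Sep 26 2030

Gaps: 3, 4, 3, 4, 3 days — not constant, but cyclic with period 2.
The events fall on every Thursday and Sunday.
Next Thursday: Sep 19 2030.
Next Sunday: Sep 22 2030.
Next Thursday: Sep 26 2030.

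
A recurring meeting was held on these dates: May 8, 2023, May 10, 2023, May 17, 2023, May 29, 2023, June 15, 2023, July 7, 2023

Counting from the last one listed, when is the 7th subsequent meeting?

The spacing grows by 5 each time: 2, 7, 12, 17, 22 days.
Next gap: 27 days. July 7, 2023 + 27 days = August 3, 2023.
Next gap: 32 days. August 3, 2023 + 32 days = September 4, 2023.
Next gap: 37 days. September 4, 2023 + 37 days = October 11, 2023.
Next gap: 42 days. October 11, 2023 + 42 days = November 22, 2023.
Next gap: 47 days. November 22, 2023 + 47 days = January 8, 2024.
Next gap: 52 days. January 8, 2024 + 52 days = February 29, 2024.
Next gap: 57 days. February 29, 2024 + 57 days = April 26, 2024.

April 26, 2024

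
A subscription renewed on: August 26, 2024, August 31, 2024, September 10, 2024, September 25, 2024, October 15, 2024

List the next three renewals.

The spacing grows by 5 each time: 5, 10, 15, 20 days.
Next gap: 25 days. October 15, 2024 + 25 days = November 9, 2024.
Next gap: 30 days. November 9, 2024 + 30 days = December 9, 2024.
Next gap: 35 days. December 9, 2024 + 35 days = January 13, 2025.

November 9, 2024; December 9, 2024; January 13, 2025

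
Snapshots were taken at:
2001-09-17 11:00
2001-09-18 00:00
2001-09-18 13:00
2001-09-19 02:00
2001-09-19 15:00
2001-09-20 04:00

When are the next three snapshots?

Gaps: 13, 13, 13, 13, 13 hours — each event is 13 hours after the previous one.
2001-09-20 04:00 + 13 h = 2001-09-20 17:00.
2001-09-20 17:00 + 13 h = 2001-09-21 06:00.
2001-09-21 06:00 + 13 h = 2001-09-21 19:00.

2001-09-20 17:00, 2001-09-21 06:00, 2001-09-21 19:00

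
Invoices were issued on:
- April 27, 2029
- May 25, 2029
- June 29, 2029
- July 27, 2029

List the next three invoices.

August 31, 2029; September 28, 2029; October 26, 2029

All Fridays; the gaps (28, 35, 28) vary with month length.
This is the last Friday of each month.
Last Friday of August 2029: August 31, 2029.
September 2029 ends with Friday September 28, 2029.
October 2029 ends with Friday October 26, 2029.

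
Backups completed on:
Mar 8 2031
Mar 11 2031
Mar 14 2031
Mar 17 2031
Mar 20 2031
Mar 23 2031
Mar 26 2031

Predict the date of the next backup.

Every event comes 3 days after the last (3, 3, 3, 3, 3, 3).
Mar 26 2031 + 3 days = Mar 29 2031.

Mar 29 2031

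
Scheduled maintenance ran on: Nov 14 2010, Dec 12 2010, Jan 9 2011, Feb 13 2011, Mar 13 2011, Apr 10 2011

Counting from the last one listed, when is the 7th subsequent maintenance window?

Gaps: 28, 28, 35, 28, 28 days — a mix of 28 and 35. Every date is a Sunday.
Each is the 2nd Sunday of its month.
May 2011 — 2nd Sunday is May 8 2011.
June 2011 — 2nd Sunday is Jun 12 2011.
2nd Sunday of July 2011: Jul 10 2011.
2nd Sunday of August 2011: Aug 14 2011.
2nd Sunday of September 2011: Sep 11 2011.
October 2011 — 2nd Sunday is Oct 9 2011.
November 2011 — 2nd Sunday is Nov 13 2011.

Nov 13 2011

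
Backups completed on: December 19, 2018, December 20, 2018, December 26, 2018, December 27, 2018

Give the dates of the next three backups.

January 2, 2019; January 3, 2019; January 9, 2019

Every event lands on a Wednesday or Thursday (gaps cycle 1, 6, 1).
So the schedule is: every Wednesday and Thursday.
Next Wednesday: January 2, 2019.
Next Thursday: January 3, 2019.
The following Wednesday is January 9, 2019.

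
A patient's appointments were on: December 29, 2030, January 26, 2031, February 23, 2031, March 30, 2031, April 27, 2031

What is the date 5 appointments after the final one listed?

September 28, 2031

These are Sundays with 28, 28, 35, 28-day gaps.
Each is the final Sunday of its month — December 29, 2030 is past the 28th, so '4th Sunday' doesn't fit.
Last Sunday of May 2031: May 25, 2031.
June 2031 ends with Sunday June 29, 2031.
July 2031 ends with Sunday July 27, 2031.
August 2031 ends with Sunday August 31, 2031.
September 2031 ends with Sunday September 28, 2031.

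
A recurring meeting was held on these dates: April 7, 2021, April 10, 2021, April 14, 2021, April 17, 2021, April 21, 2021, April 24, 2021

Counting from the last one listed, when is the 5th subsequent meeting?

Every event lands on a Wednesday or Saturday (gaps cycle 3, 4, 3, 4, 3).
So the schedule is: every Wednesday and Saturday.
Next Wednesday: April 28, 2021.
Next Saturday: May 1, 2021.
The following Wednesday is May 5, 2021.
Next Saturday: May 8, 2021.
The following Wednesday is May 12, 2021.

May 12, 2021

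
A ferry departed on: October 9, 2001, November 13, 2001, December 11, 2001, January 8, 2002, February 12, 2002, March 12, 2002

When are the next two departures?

April 9, 2002; May 14, 2002

These are Tuesdays at 28- or 35-day spacing (35, 28, 28, 35, 28).
The pattern: 2nd Tuesday of the month.
2nd Tuesday of April 2002: April 9, 2002.
2nd Tuesday of May 2002: May 14, 2002.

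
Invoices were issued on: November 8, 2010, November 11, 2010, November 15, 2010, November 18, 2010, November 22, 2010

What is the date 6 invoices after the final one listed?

December 13, 2010

Every event lands on a Monday or Thursday (gaps cycle 3, 4, 3, 4).
So the schedule is: every Monday and Thursday.
The following Thursday is November 25, 2010.
The following Monday is November 29, 2010.
Next Thursday: December 2, 2010.
The following Monday is December 6, 2010.
The following Thursday is December 9, 2010.
Next Monday: December 13, 2010.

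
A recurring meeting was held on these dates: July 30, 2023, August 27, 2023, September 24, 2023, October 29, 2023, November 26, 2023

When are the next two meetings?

December 31, 2023; January 28, 2024

All Sundays; the gaps (28, 28, 35, 28) vary with month length.
This is the last Sunday of each month.
December 2023 ends with Sunday December 31, 2023.
January 2024 ends with Sunday January 28, 2024.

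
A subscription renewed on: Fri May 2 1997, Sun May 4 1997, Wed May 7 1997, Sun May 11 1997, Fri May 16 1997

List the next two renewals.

Thu May 22 1997, Thu May 29 1997

Gaps: 2, 3, 4, 5 days — each gap is 1 larger than the previous one.
Next gap: 6 days. Fri May 16 1997 + 6 days = Thu May 22 1997.
Next gap: 7 days. Thu May 22 1997 + 7 days = Thu May 29 1997.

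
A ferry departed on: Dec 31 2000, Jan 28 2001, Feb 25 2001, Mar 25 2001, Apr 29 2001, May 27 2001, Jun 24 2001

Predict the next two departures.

Jul 29 2001, Aug 26 2001

Every date is a Sunday; gaps 28, 28, 28, 35, 28, 28 days.
Each is the last Sunday of its month (at least one falls on the 29th or later, ruling out '4th Sunday').
Last Sunday of July 2001: Jul 29 2001.
Last Sunday of August 2001: Aug 26 2001.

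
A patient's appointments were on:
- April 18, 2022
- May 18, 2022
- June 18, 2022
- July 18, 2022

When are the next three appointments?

August 18, 2022; September 18, 2022; October 18, 2022

Gaps: 30, 31, 30 days — not constant. Every event is on the 18th of the month.
Pattern: the 18th of each month.
August 2022: August 18, 2022.
Next: September 2022 → September 18, 2022.
Next: October 2022 → October 18, 2022.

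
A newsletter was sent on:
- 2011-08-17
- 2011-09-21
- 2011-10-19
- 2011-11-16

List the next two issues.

Gaps: 35, 28, 28 days — a mix of 28 and 35. Every date is a Wednesday.
Each is the 3rd Wednesday of its month.
December 2011 — 3rd Wednesday is 2011-12-21.
January 2012 — 3rd Wednesday is 2012-01-18.

2011-12-21, 2012-01-18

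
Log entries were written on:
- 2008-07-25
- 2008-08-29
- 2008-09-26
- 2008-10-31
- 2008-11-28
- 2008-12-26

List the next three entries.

2009-01-30, 2009-02-27, 2009-03-27

Every date is a Friday; gaps 35, 28, 35, 28, 28 days.
Each is the last Friday of its month (at least one falls on the 29th or later, ruling out '4th Friday').
January 2009 ends with Friday 2009-01-30.
Last Friday of February 2009: 2009-02-27.
Last Friday of March 2009: 2009-03-27.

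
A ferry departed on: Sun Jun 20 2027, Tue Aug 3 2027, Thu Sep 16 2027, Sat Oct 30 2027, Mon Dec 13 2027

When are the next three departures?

The spacing is 44, 44, 44, 44 days — always 44 days.
Mon Dec 13 2027 + 44 days = Wed Jan 26 2028.
Wed Jan 26 2028 + 44 days = Fri Mar 10 2028.
Fri Mar 10 2028 + 44 days = Sun Apr 23 2028.

Wed Jan 26 2028, Fri Mar 10 2028, Sun Apr 23 2028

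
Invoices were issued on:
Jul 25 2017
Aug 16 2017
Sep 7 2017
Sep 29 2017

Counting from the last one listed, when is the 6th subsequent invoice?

Feb 8 2018

The spacing is 22, 22, 22 days — always 22 days.
Sep 29 2017 + 22 days = Oct 21 2017.
Oct 21 2017 + 22 days = Nov 12 2017.
Nov 12 2017 + 22 days = Dec 4 2017.
Dec 4 2017 + 22 days = Dec 26 2017.
Dec 26 2017 + 22 days = Jan 17 2018.
Jan 17 2018 + 22 days = Feb 8 2018.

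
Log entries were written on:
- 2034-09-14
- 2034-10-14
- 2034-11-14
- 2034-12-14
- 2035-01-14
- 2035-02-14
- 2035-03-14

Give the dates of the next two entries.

The day-of-month is always 14 (30, 31, 30, 31, 31, 28 days between events).
So this recurs on the 14th of each month.
April 2035: 2035-04-14.
May 2035: 2035-05-14.

2035-04-14, 2035-05-14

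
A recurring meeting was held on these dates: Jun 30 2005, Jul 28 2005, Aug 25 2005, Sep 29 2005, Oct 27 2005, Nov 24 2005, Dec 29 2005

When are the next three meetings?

Jan 26 2006, Feb 23 2006, Mar 30 2006

These are Thursdays with 28, 28, 35, 28, 28, 35-day gaps.
Each is the final Thursday of its month — Jun 30 2005 is past the 28th, so '4th Thursday' doesn't fit.
Last Thursday of January 2006: Jan 26 2006.
February 2006 ends with Thursday Feb 23 2006.
March 2006 ends with Thursday Mar 30 2006.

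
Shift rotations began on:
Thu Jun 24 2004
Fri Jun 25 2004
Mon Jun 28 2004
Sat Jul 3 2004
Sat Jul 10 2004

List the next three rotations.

Mon Jul 19 2004, Fri Jul 30 2004, Thu Aug 12 2004

Gaps: 1, 3, 5, 7 days — each gap is 2 larger than the previous one.
Next gap: 9 days. Sat Jul 10 2004 + 9 days = Mon Jul 19 2004.
Next gap: 11 days. Mon Jul 19 2004 + 11 days = Fri Jul 30 2004.
Next gap: 13 days. Fri Jul 30 2004 + 13 days = Thu Aug 12 2004.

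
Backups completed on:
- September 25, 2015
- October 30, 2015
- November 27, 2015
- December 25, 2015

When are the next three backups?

January 29, 2016; February 26, 2016; March 25, 2016

Every date is a Friday; gaps 35, 28, 28 days.
Each is the last Friday of its month (at least one falls on the 29th or later, ruling out '4th Friday').
Last Friday of January 2016: January 29, 2016.
February 2016 ends with Friday February 26, 2016.
Last Friday of March 2016: March 25, 2016.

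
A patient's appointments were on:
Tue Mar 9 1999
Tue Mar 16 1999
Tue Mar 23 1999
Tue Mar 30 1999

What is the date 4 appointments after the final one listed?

Gaps between consecutive events: 7, 7, 7 days — a constant 7-day interval.
Tue Mar 30 1999 + 7 days = Tue Apr 6 1999.
Tue Apr 6 1999 + 7 days = Tue Apr 13 1999.
Tue Apr 13 1999 + 7 days = Tue Apr 20 1999.
Tue Apr 20 1999 + 7 days = Tue Apr 27 1999.

Tue Apr 27 1999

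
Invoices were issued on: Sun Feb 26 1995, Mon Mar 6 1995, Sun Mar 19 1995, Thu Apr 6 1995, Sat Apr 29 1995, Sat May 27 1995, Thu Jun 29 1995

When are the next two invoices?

The spacing grows by 5 each time: 8, 13, 18, 23, 28, 33 days.
Next gap: 38 days. Thu Jun 29 1995 + 38 days = Sun Aug 6 1995.
Next gap: 43 days. Sun Aug 6 1995 + 43 days = Mon Sep 18 1995.

Sun Aug 6 1995, Mon Sep 18 1995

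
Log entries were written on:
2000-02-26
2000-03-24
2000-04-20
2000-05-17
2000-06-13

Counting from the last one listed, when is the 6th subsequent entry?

2000-11-22

Gaps between consecutive events: 27, 27, 27, 27 days — a constant 27-day interval.
2000-06-13 + 27 days = 2000-07-10.
2000-07-10 + 27 days = 2000-08-06.
2000-08-06 + 27 days = 2000-09-02.
2000-09-02 + 27 days = 2000-09-29.
2000-09-29 + 27 days = 2000-10-26.
2000-10-26 + 27 days = 2000-11-22.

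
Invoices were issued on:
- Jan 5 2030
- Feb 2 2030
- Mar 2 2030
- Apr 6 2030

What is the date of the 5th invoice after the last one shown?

Sep 7 2030

Gaps: 28, 28, 35 days — a mix of 28 and 35. Every date is a Saturday.
Each is the 1st Saturday of its month.
1st Saturday of May 2030: May 4 2030.
June 2030 — 1st Saturday is Jun 1 2030.
1st Saturday of July 2030: Jul 6 2030.
1st Saturday of August 2030: Aug 3 2030.
September 2030 — 1st Saturday is Sep 7 2030.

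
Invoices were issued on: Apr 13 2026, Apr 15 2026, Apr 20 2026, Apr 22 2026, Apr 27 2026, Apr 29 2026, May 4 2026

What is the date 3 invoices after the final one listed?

May 13 2026

Every event lands on a Monday or Wednesday (gaps cycle 2, 5, 2, 5, 2, 5).
So the schedule is: every Monday and Wednesday.
Next Wednesday: May 6 2026.
The following Monday is May 11 2026.
The following Wednesday is May 13 2026.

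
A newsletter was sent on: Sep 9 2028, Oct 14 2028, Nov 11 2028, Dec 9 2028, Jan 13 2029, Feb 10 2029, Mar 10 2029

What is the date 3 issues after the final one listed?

Jun 9 2029

Gaps: 35, 28, 28, 35, 28, 28 days — a mix of 28 and 35. Every date is a Saturday.
Each is the 2nd Saturday of its month.
2nd Saturday of April 2029: Apr 14 2029.
2nd Saturday of May 2029: May 12 2029.
June 2029 — 2nd Saturday is Jun 9 2029.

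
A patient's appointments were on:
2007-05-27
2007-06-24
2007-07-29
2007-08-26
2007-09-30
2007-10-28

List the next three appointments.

All Sundays; the gaps (28, 35, 28, 35, 28) vary with month length.
This is the last Sunday of each month.
Last Sunday of November 2007: 2007-11-25.
Last Sunday of December 2007: 2007-12-30.
January 2008 ends with Sunday 2008-01-27.

2007-11-25, 2007-12-30, 2008-01-27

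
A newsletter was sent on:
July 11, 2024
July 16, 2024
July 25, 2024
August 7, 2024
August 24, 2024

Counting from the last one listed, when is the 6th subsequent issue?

Gaps: 5, 9, 13, 17 days — each gap is 4 larger than the previous one.
Next gap: 21 days. August 24, 2024 + 21 days = September 14, 2024.
Next gap: 25 days. September 14, 2024 + 25 days = October 9, 2024.
Next gap: 29 days. October 9, 2024 + 29 days = November 7, 2024.
Next gap: 33 days. November 7, 2024 + 33 days = December 10, 2024.
Next gap: 37 days. December 10, 2024 + 37 days = January 16, 2025.
Next gap: 41 days. January 16, 2025 + 41 days = February 26, 2025.

February 26, 2025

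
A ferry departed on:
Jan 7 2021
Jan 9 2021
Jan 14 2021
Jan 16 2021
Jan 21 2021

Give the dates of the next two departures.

Gaps: 2, 5, 2, 5 days — not constant, but cyclic with period 2.
The events fall on every Thursday and Saturday.
Next Saturday: Jan 23 2021.
The following Thursday is Jan 28 2021.

Jan 23 2021, Jan 28 2021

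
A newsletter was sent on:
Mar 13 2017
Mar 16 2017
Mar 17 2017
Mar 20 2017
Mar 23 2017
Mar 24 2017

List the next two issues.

Mar 27 2017, Mar 30 2017

The gap pattern 3, 1, 3, 3, 1 repeats every 3 events.
These are the Mondays, Thursdays and Fridays of each week.
The following Monday is Mar 27 2017.
Next Thursday: Mar 30 2017.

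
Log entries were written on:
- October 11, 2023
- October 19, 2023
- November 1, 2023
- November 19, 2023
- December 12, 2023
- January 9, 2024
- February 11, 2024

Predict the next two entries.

Gaps: 8, 13, 18, 23, 28, 33 days — each gap is 5 larger than the previous one.
Next gap: 38 days. February 11, 2024 + 38 days = March 20, 2024.
Next gap: 43 days. March 20, 2024 + 43 days = May 2, 2024.

March 20, 2024; May 2, 2024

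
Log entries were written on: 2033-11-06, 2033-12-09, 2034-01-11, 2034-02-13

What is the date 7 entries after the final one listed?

2034-10-02

Gaps between consecutive events: 33, 33, 33 days — a constant 33-day interval.
2034-02-13 + 33 days = 2034-03-18.
2034-03-18 + 33 days = 2034-04-20.
2034-04-20 + 33 days = 2034-05-23.
2034-05-23 + 33 days = 2034-06-25.
2034-06-25 + 33 days = 2034-07-28.
2034-07-28 + 33 days = 2034-08-30.
2034-08-30 + 33 days = 2034-10-02.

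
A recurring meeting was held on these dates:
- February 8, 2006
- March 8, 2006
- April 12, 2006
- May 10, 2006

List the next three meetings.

All dates are Wednesdays, 28, 35, 28 days apart.
Specifically, the 2nd Wednesday of each month.
June 2006 — 2nd Wednesday is June 14, 2006.
July 2006 — 2nd Wednesday is July 12, 2006.
August 2006 — 2nd Wednesday is August 9, 2006.

June 14, 2006; July 12, 2006; August 9, 2006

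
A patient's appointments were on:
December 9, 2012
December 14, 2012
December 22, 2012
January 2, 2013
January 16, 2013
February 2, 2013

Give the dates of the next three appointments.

Gaps: 5, 8, 11, 14, 17 days — each gap is 3 larger than the previous one.
Next gap: 20 days. February 2, 2013 + 20 days = February 22, 2013.
Next gap: 23 days. February 22, 2013 + 23 days = March 17, 2013.
Next gap: 26 days. March 17, 2013 + 26 days = April 12, 2013.

February 22, 2013; March 17, 2013; April 12, 2013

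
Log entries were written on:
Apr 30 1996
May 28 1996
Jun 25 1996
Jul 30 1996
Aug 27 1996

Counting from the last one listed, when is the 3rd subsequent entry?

Nov 26 1996

These are Tuesdays with 28, 28, 35, 28-day gaps.
Each is the final Tuesday of its month — Apr 30 1996 is past the 28th, so '4th Tuesday' doesn't fit.
Last Tuesday of September 1996: Sep 24 1996.
October 1996 ends with Tuesday Oct 29 1996.
November 1996 ends with Tuesday Nov 26 1996.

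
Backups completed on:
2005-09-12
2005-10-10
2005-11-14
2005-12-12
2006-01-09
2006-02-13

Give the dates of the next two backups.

These are Mondays at 28- or 35-day spacing (28, 35, 28, 28, 35).
The pattern: 2nd Monday of the month.
March 2006 — 2nd Monday is 2006-03-13.
April 2006 — 2nd Monday is 2006-04-10.

2006-03-13, 2006-04-10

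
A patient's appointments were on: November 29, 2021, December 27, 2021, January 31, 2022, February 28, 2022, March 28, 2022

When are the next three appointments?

April 25, 2022; May 30, 2022; June 27, 2022

Every date is a Monday; gaps 28, 35, 28, 28 days.
Each is the last Monday of its month (at least one falls on the 29th or later, ruling out '4th Monday').
Last Monday of April 2022: April 25, 2022.
May 2022 ends with Monday May 30, 2022.
Last Monday of June 2022: June 27, 2022.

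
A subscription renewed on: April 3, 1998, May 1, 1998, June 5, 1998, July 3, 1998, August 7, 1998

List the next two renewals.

September 4, 1998; October 2, 1998

Gaps: 28, 35, 28, 35 days — a mix of 28 and 35. Every date is a Friday.
Each is the 1st Friday of its month.
September 1998 — 1st Friday is September 4, 1998.
1st Friday of October 1998: October 2, 1998.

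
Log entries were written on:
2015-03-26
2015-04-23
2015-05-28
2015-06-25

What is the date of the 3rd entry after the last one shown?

2015-09-24

Gaps: 28, 35, 28 days — a mix of 28 and 35. Every date is a Thursday.
Each is the 4th Thursday of its month.
4th Thursday of July 2015: 2015-07-23.
4th Thursday of August 2015: 2015-08-27.
September 2015 — 4th Thursday is 2015-09-24.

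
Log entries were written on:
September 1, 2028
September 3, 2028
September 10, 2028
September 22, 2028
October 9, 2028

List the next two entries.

October 31, 2028; November 27, 2028

Gaps: 2, 7, 12, 17 days — each gap is 5 larger than the previous one.
Next gap: 22 days. October 9, 2028 + 22 days = October 31, 2028.
Next gap: 27 days. October 31, 2028 + 27 days = November 27, 2028.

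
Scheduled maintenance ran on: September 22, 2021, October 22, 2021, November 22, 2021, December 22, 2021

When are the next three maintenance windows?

Gaps: 30, 31, 30 days — not constant. Every event is on the 22nd of the month.
Pattern: the 22nd of each month.
January 2022: January 22, 2022.
February 2022: February 22, 2022.
Next: March 2022 → March 22, 2022.

January 22, 2022; February 22, 2022; March 22, 2022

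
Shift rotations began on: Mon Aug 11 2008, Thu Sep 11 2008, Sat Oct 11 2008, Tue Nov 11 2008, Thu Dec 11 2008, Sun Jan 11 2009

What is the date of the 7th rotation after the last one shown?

Tue Aug 11 2009

Each date is the 11th; the gaps (31, 30, 31, 30, 31) track the month lengths.
The rule is the 11th of each month.
February 2009: Wed Feb 11 2009.
Next: March 2009 → Wed Mar 11 2009.
Next: April 2009 → Sat Apr 11 2009.
Next: May 2009 → Mon May 11 2009.
June 2009: Thu Jun 11 2009.
July 2009: Sat Jul 11 2009.
Next: August 2009 → Tue Aug 11 2009.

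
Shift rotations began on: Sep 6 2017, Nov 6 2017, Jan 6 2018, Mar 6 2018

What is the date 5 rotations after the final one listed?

Jan 6 2019

The day-of-month is always 6 (61, 61, 59 days between events).
So this recurs on the 6th of every 2 months.
May 2018: May 6 2018.
Next: July 2018 → Jul 6 2018.
Next: September 2018 → Sep 6 2018.
November 2018: Nov 6 2018.
Next: January 2019 → Jan 6 2019.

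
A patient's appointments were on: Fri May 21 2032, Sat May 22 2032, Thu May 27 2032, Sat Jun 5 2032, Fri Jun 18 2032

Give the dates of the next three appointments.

Gaps: 1, 5, 9, 13 days — each gap is 4 larger than the previous one.
Next gap: 17 days. Fri Jun 18 2032 + 17 days = Mon Jul 5 2032.
Next gap: 21 days. Mon Jul 5 2032 + 21 days = Mon Jul 26 2032.
Next gap: 25 days. Mon Jul 26 2032 + 25 days = Fri Aug 20 2032.

Mon Jul 5 2032, Mon Jul 26 2032, Fri Aug 20 2032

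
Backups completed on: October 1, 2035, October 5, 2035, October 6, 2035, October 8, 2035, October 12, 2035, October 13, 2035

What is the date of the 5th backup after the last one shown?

October 26, 2035

The gap pattern 4, 1, 2, 4, 1 repeats every 3 events.
These are the Mondays, Fridays and Saturdays of each week.
Next Monday: October 15, 2035.
Next Friday: October 19, 2035.
Next Saturday: October 20, 2035.
Next Monday: October 22, 2035.
Next Friday: October 26, 2035.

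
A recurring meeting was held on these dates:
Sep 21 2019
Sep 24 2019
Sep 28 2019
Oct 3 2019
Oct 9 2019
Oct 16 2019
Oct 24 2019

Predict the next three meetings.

Intervals are 3, 4, 5, 6, 7, 8 days — an arithmetic progression with common difference 1.
Next gap: 9 days. Oct 24 2019 + 9 days = Nov 2 2019.
Next gap: 10 days. Nov 2 2019 + 10 days = Nov 12 2019.
Next gap: 11 days. Nov 12 2019 + 11 days = Nov 23 2019.

Nov 2 2019, Nov 12 2019, Nov 23 2019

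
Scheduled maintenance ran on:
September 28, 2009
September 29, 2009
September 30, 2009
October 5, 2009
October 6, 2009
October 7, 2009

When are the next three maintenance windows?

October 12, 2009; October 13, 2009; October 14, 2009

The gap pattern 1, 1, 5, 1, 1 repeats every 3 events.
These are the Mondays, Tuesdays and Wednesdays of each week.
Next Monday: October 12, 2009.
The following Tuesday is October 13, 2009.
The following Wednesday is October 14, 2009.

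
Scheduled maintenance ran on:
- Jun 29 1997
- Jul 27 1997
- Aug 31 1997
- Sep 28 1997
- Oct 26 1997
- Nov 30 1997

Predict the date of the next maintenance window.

All Sundays; the gaps (28, 35, 28, 28, 35) vary with month length.
This is the last Sunday of each month.
December 1997 ends with Sunday Dec 28 1997.

Dec 28 1997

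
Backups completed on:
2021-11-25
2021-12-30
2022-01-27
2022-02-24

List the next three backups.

2022-03-31, 2022-04-28, 2022-05-26

All Thursdays; the gaps (35, 28, 28) vary with month length.
This is the last Thursday of each month.
Last Thursday of March 2022: 2022-03-31.
April 2022 ends with Thursday 2022-04-28.
Last Thursday of May 2022: 2022-05-26.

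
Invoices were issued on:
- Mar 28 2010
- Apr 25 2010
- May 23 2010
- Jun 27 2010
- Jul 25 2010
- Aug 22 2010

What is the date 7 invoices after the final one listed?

These are Sundays at 28- or 35-day spacing (28, 28, 35, 28, 28).
The pattern: 4th Sunday of the month.
September 2010 — 4th Sunday is Sep 26 2010.
October 2010 — 4th Sunday is Oct 24 2010.
November 2010 — 4th Sunday is Nov 28 2010.
December 2010 — 4th Sunday is Dec 26 2010.
January 2011 — 4th Sunday is Jan 23 2011.
4th Sunday of February 2011: Feb 27 2011.
4th Sunday of March 2011: Mar 27 2011.

Mar 27 2011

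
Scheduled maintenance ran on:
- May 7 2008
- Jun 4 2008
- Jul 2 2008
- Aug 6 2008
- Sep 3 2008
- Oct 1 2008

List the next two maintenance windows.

All dates are Wednesdays, 28, 28, 35, 28, 28 days apart.
Specifically, the 1st Wednesday of each month.
1st Wednesday of November 2008: Nov 5 2008.
December 2008 — 1st Wednesday is Dec 3 2008.

Nov 5 2008, Dec 3 2008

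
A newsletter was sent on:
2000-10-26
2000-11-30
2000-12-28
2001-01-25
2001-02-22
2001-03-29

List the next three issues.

All Thursdays; the gaps (35, 28, 28, 28, 35) vary with month length.
This is the last Thursday of each month.
Last Thursday of April 2001: 2001-04-26.
May 2001 ends with Thursday 2001-05-31.
Last Thursday of June 2001: 2001-06-28.

2001-04-26, 2001-05-31, 2001-06-28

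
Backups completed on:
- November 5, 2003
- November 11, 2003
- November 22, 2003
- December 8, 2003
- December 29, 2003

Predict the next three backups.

The spacing grows by 5 each time: 6, 11, 16, 21 days.
Next gap: 26 days. December 29, 2003 + 26 days = January 24, 2004.
Next gap: 31 days. January 24, 2004 + 31 days = February 24, 2004.
Next gap: 36 days. February 24, 2004 + 36 days = March 31, 2004.

January 24, 2004; February 24, 2004; March 31, 2004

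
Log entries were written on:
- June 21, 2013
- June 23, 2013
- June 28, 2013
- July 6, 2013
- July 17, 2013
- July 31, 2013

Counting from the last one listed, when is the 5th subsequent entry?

November 23, 2013

Gaps: 2, 5, 8, 11, 14 days — each gap is 3 larger than the previous one.
Next gap: 17 days. July 31, 2013 + 17 days = August 17, 2013.
Next gap: 20 days. August 17, 2013 + 20 days = September 6, 2013.
Next gap: 23 days. September 6, 2013 + 23 days = September 29, 2013.
Next gap: 26 days. September 29, 2013 + 26 days = October 25, 2013.
Next gap: 29 days. October 25, 2013 + 29 days = November 23, 2013.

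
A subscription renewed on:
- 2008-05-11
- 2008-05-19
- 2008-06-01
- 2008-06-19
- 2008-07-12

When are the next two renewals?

2008-08-09, 2008-09-11

Gaps: 8, 13, 18, 23 days — each gap is 5 larger than the previous one.
Next gap: 28 days. 2008-07-12 + 28 days = 2008-08-09.
Next gap: 33 days. 2008-08-09 + 33 days = 2008-09-11.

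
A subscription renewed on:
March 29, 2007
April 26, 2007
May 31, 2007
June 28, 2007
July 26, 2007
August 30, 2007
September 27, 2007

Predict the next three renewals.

Every date is a Thursday; gaps 28, 35, 28, 28, 35, 28 days.
Each is the last Thursday of its month (at least one falls on the 29th or later, ruling out '4th Thursday').
Last Thursday of October 2007: October 25, 2007.
November 2007 ends with Thursday November 29, 2007.
Last Thursday of December 2007: December 27, 2007.

October 25, 2007; November 29, 2007; December 27, 2007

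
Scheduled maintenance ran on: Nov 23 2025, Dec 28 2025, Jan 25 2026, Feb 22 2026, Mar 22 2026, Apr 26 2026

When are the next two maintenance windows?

All dates are Sundays, 35, 28, 28, 28, 35 days apart.
Specifically, the 4th Sunday of each month.
4th Sunday of May 2026: May 24 2026.
June 2026 — 4th Sunday is Jun 28 2026.

May 24 2026, Jun 28 2026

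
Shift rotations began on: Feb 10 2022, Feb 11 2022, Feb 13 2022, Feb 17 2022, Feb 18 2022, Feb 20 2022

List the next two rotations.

Every event lands on a Thursday or Friday or Sunday (gaps cycle 1, 2, 4, 1, 2).
So the schedule is: every Thursday, Friday and Sunday.
Next Thursday: Feb 24 2022.
The following Friday is Feb 25 2022.

Feb 24 2022, Feb 25 2022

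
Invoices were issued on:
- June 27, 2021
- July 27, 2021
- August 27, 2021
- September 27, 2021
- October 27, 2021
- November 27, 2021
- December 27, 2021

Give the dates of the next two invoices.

January 27, 2022; February 27, 2022

The day-of-month is always 27 (30, 31, 31, 30, 31, 30 days between events).
So this recurs on the 27th of each month.
January 2022: January 27, 2022.
Next: February 2022 → February 27, 2022.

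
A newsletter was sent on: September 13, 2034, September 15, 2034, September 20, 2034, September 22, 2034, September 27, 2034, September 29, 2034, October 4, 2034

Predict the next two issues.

The gap pattern 2, 5, 2, 5, 2, 5 repeats every 2 events.
These are the Wednesdays and Fridays of each week.
Next Friday: October 6, 2034.
The following Wednesday is October 11, 2034.

October 6, 2034; October 11, 2034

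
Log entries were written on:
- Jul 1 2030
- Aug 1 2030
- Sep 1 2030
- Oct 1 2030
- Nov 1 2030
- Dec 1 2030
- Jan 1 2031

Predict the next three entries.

Feb 1 2031, Mar 1 2031, Apr 1 2031

The day-of-month is always 1 (31, 31, 30, 31, 30, 31 days between events).
So this recurs on the 1st of each month.
Next: February 2031 → Feb 1 2031.
March 2031: Mar 1 2031.
Next: April 2031 → Apr 1 2031.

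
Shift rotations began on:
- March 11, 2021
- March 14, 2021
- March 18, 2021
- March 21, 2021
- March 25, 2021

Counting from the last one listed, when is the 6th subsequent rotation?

Gaps: 3, 4, 3, 4 days — not constant, but cyclic with period 2.
The events fall on every Thursday and Sunday.
The following Sunday is March 28, 2021.
The following Thursday is April 1, 2021.
The following Sunday is April 4, 2021.
Next Thursday: April 8, 2021.
The following Sunday is April 11, 2021.
The following Thursday is April 15, 2021.

April 15, 2021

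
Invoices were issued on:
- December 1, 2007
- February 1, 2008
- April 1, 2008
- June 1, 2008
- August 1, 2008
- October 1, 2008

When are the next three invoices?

Each date is the 1st; the gaps (62, 60, 61, 61, 61) track the month lengths.
The rule is the 1st of every 2 months.
December 2008: December 1, 2008.
Next: February 2009 → February 1, 2009.
Next: April 2009 → April 1, 2009.

December 1, 2008; February 1, 2009; April 1, 2009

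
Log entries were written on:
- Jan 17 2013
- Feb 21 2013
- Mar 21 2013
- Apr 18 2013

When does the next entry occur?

Gaps: 35, 28, 28 days — a mix of 28 and 35. Every date is a Thursday.
Each is the 3rd Thursday of its month.
May 2013 — 3rd Thursday is May 16 2013.

May 16 2013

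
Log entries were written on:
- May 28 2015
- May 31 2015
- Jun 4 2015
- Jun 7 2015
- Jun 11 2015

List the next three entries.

Gaps: 3, 4, 3, 4 days — not constant, but cyclic with period 2.
The events fall on every Thursday and Sunday.
The following Sunday is Jun 14 2015.
Next Thursday: Jun 18 2015.
The following Sunday is Jun 21 2015.

Jun 14 2015, Jun 18 2015, Jun 21 2015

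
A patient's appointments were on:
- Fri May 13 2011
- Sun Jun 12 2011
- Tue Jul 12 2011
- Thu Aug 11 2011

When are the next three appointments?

Sat Sep 10 2011, Mon Oct 10 2011, Wed Nov 9 2011

Every event comes 30 days after the last (30, 30, 30).
Thu Aug 11 2011 + 30 days = Sat Sep 10 2011.
Sat Sep 10 2011 + 30 days = Mon Oct 10 2011.
Mon Oct 10 2011 + 30 days = Wed Nov 9 2011.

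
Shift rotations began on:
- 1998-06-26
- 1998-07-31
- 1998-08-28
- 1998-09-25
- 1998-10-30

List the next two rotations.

1998-11-27, 1998-12-25

Every date is a Friday; gaps 35, 28, 28, 35 days.
Each is the last Friday of its month (at least one falls on the 29th or later, ruling out '4th Friday').
Last Friday of November 1998: 1998-11-27.
December 1998 ends with Friday 1998-12-25.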